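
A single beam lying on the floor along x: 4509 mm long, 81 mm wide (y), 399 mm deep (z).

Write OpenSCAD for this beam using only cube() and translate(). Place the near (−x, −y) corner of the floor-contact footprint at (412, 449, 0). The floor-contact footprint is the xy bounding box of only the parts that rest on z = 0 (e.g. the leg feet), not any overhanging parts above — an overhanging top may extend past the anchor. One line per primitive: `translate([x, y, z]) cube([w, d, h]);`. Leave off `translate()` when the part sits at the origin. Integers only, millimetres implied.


translate([412, 449, 0]) cube([4509, 81, 399]);


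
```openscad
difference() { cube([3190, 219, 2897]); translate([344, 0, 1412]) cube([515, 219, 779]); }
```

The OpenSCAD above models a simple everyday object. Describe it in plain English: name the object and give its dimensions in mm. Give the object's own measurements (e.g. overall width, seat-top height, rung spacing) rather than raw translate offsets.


A wall 3190 mm long (x), 219 mm thick (y), 2897 mm tall, with a rectangular window opening cut through it. The opening is 515 mm wide and 779 mm tall; its sill is at z = 1412 mm and its near (−x) edge is 344 mm from the wall's −x end. The opening passes through the full wall thickness.


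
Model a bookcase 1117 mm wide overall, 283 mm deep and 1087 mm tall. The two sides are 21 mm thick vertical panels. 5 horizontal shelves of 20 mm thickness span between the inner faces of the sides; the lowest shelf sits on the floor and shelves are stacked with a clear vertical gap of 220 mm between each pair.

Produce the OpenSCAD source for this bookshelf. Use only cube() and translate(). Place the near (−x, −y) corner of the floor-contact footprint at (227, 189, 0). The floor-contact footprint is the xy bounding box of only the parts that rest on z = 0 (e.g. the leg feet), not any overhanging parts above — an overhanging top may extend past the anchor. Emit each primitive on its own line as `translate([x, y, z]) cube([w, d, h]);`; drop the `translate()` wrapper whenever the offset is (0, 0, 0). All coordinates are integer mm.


translate([227, 189, 0]) cube([21, 283, 1087]);
translate([1323, 189, 0]) cube([21, 283, 1087]);
translate([248, 189, 0]) cube([1075, 283, 20]);
translate([248, 189, 240]) cube([1075, 283, 20]);
translate([248, 189, 480]) cube([1075, 283, 20]);
translate([248, 189, 720]) cube([1075, 283, 20]);
translate([248, 189, 960]) cube([1075, 283, 20]);


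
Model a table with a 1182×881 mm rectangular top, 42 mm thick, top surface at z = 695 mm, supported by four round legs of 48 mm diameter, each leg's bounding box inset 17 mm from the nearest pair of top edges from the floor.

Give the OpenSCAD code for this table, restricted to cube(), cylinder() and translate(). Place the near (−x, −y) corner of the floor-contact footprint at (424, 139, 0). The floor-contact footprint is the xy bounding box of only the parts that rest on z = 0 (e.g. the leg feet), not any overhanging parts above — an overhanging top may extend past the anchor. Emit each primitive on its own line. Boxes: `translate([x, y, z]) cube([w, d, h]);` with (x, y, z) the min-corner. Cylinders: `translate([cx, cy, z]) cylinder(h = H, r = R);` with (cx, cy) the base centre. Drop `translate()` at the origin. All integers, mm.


translate([407, 122, 653]) cube([1182, 881, 42]);
translate([448, 163, 0]) cylinder(h = 653, r = 24);
translate([1548, 163, 0]) cylinder(h = 653, r = 24);
translate([448, 962, 0]) cylinder(h = 653, r = 24);
translate([1548, 962, 0]) cylinder(h = 653, r = 24);


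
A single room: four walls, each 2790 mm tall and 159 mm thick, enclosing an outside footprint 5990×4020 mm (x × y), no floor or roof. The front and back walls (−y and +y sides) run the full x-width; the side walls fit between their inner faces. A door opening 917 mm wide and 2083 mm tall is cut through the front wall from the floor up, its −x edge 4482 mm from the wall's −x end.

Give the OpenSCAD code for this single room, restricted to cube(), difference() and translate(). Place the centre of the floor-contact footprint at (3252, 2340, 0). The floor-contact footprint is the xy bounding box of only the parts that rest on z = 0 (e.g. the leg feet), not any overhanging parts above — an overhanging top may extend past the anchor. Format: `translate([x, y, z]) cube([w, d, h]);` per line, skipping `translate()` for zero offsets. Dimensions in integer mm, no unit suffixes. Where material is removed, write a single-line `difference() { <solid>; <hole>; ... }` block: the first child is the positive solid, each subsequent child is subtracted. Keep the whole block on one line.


difference() { translate([257, 330, 0]) cube([5990, 159, 2790]); translate([4739, 330, 0]) cube([917, 159, 2083]); }
translate([257, 4191, 0]) cube([5990, 159, 2790]);
translate([257, 489, 0]) cube([159, 3702, 2790]);
translate([6088, 489, 0]) cube([159, 3702, 2790]);


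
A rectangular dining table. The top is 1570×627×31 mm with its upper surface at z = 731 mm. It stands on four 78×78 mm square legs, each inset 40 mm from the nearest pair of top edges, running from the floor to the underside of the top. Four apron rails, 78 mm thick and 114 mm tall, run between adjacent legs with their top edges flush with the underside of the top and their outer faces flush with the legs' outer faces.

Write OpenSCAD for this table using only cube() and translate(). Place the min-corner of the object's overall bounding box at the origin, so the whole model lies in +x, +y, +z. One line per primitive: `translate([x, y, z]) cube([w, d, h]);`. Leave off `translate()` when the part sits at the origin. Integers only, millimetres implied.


// leg_h = 731 - 31 = 700
// apron z = 700 - 114 = 586
translate([0, 0, 700]) cube([1570, 627, 31]);
translate([40, 40, 0]) cube([78, 78, 700]);
translate([1452, 40, 0]) cube([78, 78, 700]);
translate([40, 509, 0]) cube([78, 78, 700]);
translate([1452, 509, 0]) cube([78, 78, 700]);
translate([118, 40, 586]) cube([1334, 78, 114]);
translate([118, 509, 586]) cube([1334, 78, 114]);
translate([40, 118, 586]) cube([78, 391, 114]);
translate([1452, 118, 586]) cube([78, 391, 114]);


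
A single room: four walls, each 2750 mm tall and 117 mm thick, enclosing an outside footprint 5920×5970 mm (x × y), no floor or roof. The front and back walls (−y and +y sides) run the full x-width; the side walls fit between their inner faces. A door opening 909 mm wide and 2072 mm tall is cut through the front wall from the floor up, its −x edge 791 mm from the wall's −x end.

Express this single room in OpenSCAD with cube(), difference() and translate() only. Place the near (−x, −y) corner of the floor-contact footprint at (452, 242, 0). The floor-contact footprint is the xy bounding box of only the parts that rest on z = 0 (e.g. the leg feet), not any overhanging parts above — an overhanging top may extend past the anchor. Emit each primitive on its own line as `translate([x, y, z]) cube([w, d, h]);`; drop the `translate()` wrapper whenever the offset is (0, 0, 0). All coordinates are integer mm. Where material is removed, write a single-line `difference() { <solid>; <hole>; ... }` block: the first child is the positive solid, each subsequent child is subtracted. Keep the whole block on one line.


difference() { translate([452, 242, 0]) cube([5920, 117, 2750]); translate([1243, 242, 0]) cube([909, 117, 2072]); }
translate([452, 6095, 0]) cube([5920, 117, 2750]);
translate([452, 359, 0]) cube([117, 5736, 2750]);
translate([6255, 359, 0]) cube([117, 5736, 2750]);


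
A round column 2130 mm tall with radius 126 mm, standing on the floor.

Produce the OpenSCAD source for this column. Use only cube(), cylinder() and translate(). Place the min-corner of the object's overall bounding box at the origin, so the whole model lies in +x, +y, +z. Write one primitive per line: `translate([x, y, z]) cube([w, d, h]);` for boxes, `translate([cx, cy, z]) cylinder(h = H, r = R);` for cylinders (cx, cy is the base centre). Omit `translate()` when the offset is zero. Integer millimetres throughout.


translate([126, 126, 0]) cylinder(h = 2130, r = 126);


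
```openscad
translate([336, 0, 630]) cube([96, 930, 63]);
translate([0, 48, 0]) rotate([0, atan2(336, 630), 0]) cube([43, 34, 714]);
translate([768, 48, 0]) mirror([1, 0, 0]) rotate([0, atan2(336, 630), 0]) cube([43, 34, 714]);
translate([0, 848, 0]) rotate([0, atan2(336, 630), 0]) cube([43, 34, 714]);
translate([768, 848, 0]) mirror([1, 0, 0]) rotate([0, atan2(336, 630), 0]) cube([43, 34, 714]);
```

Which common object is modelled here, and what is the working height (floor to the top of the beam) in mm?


A sawhorse. The overall height is 693 mm.

A beam across two mirrored pairs of raked legs — a sawhorse. The beam's underside is at z = 630 (matching the legs' vertical rise in atan2(336, 630)) and the beam is 63 mm tall, so its top is at 630 + 63 = 693 mm. The raked legs top out at the beam's underside, so that is the highest point.


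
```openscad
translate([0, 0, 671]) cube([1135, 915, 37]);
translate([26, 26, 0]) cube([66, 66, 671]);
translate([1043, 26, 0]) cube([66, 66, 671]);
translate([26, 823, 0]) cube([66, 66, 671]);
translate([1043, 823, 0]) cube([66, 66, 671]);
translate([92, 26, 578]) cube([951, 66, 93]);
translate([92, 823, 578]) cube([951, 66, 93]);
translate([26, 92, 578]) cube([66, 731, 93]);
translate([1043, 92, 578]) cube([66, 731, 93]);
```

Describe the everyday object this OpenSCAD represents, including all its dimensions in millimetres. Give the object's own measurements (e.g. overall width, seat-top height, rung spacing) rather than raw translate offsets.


A table: top 1135 mm (x) × 915 mm (y), 37 mm thick, upper face at z = 708 mm, on four 66×66 mm square legs, each inset 26 mm from the nearest pair of top edges from z = 0 to the bottom of the top. Four apron rails, 66 mm thick and 93 mm tall, run between adjacent legs with their top edges flush with the underside of the top and their outer faces flush with the legs' outer faces.


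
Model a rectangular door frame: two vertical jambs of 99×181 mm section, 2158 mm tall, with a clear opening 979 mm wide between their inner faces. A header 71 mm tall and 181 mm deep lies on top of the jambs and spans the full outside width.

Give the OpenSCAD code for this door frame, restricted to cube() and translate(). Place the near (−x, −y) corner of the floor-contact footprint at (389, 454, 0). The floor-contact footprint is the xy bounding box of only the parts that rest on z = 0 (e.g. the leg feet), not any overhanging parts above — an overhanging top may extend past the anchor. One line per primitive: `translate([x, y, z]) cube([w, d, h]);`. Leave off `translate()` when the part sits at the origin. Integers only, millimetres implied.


translate([389, 454, 0]) cube([99, 181, 2158]);
translate([1467, 454, 0]) cube([99, 181, 2158]);
translate([389, 454, 2158]) cube([1177, 181, 71]);


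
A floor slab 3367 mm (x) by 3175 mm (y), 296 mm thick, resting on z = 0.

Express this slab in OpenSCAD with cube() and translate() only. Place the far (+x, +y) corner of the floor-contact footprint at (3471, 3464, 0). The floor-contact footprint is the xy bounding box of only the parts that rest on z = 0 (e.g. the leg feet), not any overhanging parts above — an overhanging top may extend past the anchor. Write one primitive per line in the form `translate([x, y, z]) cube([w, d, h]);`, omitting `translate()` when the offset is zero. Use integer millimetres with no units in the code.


translate([104, 289, 0]) cube([3367, 3175, 296]);


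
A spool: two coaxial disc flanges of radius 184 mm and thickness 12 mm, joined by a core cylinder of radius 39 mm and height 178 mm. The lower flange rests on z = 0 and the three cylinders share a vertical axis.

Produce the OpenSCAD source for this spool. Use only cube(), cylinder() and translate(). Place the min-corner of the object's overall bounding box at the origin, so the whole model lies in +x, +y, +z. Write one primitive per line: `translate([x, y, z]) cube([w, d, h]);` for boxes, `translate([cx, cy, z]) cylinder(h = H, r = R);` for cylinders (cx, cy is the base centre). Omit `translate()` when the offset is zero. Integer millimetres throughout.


translate([184, 184, 0]) cylinder(h = 12, r = 184);
translate([184, 184, 12]) cylinder(h = 178, r = 39);
translate([184, 184, 190]) cylinder(h = 12, r = 184);


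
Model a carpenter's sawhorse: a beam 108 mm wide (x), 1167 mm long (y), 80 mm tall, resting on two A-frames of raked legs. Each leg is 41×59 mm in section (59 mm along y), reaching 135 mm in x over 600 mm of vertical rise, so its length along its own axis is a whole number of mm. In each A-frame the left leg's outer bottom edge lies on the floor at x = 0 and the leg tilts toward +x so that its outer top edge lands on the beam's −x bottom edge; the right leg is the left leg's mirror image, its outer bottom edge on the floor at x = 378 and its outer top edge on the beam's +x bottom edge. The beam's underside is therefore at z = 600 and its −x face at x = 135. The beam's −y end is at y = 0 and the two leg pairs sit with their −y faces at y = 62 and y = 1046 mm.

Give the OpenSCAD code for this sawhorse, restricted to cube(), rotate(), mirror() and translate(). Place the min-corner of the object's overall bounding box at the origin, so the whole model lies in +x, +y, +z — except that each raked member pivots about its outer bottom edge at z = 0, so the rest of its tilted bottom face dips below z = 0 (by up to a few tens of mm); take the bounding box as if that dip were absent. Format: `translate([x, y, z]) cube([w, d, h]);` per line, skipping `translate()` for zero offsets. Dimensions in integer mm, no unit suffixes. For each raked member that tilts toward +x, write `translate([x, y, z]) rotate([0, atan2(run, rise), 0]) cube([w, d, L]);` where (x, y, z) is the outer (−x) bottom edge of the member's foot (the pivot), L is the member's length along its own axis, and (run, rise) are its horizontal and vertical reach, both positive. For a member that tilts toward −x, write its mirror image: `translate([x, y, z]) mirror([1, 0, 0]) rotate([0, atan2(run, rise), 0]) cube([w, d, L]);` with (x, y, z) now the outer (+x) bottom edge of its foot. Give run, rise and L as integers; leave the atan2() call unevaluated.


translate([135, 0, 600]) cube([108, 1167, 80]);
translate([0, 62, 0]) rotate([0, atan2(135, 600), 0]) cube([41, 59, 615]);
translate([378, 62, 0]) mirror([1, 0, 0]) rotate([0, atan2(135, 600), 0]) cube([41, 59, 615]);
translate([0, 1046, 0]) rotate([0, atan2(135, 600), 0]) cube([41, 59, 615]);
translate([378, 1046, 0]) mirror([1, 0, 0]) rotate([0, atan2(135, 600), 0]) cube([41, 59, 615]);


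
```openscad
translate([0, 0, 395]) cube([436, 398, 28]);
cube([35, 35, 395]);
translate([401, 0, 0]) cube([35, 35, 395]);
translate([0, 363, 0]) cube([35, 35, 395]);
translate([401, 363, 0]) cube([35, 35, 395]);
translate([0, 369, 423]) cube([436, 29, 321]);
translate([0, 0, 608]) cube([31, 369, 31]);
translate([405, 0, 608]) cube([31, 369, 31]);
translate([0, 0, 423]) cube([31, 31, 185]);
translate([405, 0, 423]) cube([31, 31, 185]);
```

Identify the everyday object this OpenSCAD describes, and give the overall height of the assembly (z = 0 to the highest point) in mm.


A chair. The overall height is 744 mm.

A slab on four corner posts with a tall panel at the back — a chair. The seat slab sits at z = 395 with thickness 28, and the 321 mm backrest starts at the seat top, so the overall height is 395 + 28 + 321 = 744 mm.


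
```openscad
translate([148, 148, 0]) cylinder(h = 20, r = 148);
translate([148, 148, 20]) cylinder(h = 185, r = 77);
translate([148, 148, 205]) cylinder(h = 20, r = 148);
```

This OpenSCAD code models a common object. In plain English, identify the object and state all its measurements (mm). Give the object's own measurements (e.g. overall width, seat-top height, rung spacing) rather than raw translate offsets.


A spool: two coaxial disc flanges of radius 148 mm and thickness 20 mm, joined by a core cylinder of radius 77 mm and height 185 mm. The lower flange rests on z = 0 and the three cylinders share a vertical axis.


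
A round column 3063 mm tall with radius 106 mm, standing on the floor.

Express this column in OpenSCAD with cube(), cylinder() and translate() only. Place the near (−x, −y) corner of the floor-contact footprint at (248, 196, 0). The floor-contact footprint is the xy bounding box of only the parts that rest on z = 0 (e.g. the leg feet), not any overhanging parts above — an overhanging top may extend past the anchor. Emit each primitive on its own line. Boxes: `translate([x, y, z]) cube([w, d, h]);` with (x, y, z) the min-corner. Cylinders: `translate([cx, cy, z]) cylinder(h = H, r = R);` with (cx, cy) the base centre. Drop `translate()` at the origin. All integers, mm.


translate([354, 302, 0]) cylinder(h = 3063, r = 106);


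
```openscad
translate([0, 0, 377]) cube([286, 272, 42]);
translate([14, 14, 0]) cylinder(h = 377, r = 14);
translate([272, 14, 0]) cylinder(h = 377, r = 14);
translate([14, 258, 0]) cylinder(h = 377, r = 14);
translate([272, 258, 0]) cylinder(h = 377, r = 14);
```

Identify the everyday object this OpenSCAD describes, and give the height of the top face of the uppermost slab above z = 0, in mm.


A stool. The seat height is 419 mm.

A 286×272×42 slab at z = 377 on four corner cylinders — a stool. The seat top is 377 + 42 = 419 mm.


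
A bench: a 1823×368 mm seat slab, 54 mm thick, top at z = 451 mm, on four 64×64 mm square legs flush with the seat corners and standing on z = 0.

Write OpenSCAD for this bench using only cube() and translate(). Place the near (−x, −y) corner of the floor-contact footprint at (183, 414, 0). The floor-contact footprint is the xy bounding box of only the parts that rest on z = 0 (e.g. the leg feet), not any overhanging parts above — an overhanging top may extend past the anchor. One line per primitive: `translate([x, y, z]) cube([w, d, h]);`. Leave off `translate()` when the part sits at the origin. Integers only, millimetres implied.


// leg_h = 451 − 54 = 397
translate([183, 414, 397]) cube([1823, 368, 54]);
translate([183, 414, 0]) cube([64, 64, 397]);
translate([183, 718, 0]) cube([64, 64, 397]);
translate([1942, 414, 0]) cube([64, 64, 397]);
translate([1942, 718, 0]) cube([64, 64, 397]);


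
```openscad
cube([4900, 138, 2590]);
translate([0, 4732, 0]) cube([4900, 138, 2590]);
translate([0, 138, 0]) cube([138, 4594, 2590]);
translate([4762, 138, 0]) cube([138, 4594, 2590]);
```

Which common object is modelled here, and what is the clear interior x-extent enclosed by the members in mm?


A house (or room) frame. The interior width is 4624 mm.

Four 2590 mm walls enclosing a rectangle with no floor or roof — a room or house frame. Outside width is 4900 mm and wall thickness is 138 mm, so the interior width is 4900 − 2 × 138 = 4624 mm.


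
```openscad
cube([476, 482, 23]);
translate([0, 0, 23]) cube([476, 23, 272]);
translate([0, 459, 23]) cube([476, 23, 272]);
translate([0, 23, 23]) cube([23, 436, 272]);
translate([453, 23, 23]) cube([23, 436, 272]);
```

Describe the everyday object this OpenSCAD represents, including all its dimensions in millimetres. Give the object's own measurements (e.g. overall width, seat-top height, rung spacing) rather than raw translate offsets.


An open-topped rectangular box: outside dimensions 476×482×295 mm, with a uniform wall and base thickness of 23 mm. The base is a full 476×482 slab on the floor; four walls sit on top of the base. The front and back walls (the −y and +y sides) span the full width; the two side walls fit between them.


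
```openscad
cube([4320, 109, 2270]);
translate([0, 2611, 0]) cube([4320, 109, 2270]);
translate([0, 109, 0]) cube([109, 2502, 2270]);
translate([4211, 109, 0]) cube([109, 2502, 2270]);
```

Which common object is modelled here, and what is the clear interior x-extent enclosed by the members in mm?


A house (or room) frame. The interior width is 4102 mm.

Four 2270 mm walls enclosing a rectangle with no floor or roof — a room or house frame. Outside width is 4320 mm and wall thickness is 109 mm, so the interior width is 4320 − 2 × 109 = 4102 mm.


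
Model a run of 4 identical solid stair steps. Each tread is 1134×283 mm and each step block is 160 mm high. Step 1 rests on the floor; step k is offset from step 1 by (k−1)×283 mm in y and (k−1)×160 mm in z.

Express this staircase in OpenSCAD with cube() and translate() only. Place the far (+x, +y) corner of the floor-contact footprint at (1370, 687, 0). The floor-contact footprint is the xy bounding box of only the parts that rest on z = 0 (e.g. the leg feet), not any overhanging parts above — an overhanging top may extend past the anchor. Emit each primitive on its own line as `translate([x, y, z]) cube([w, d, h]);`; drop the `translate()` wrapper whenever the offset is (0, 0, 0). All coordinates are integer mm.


translate([236, 404, 0]) cube([1134, 283, 160]);
translate([236, 687, 160]) cube([1134, 283, 160]);
translate([236, 970, 320]) cube([1134, 283, 160]);
translate([236, 1253, 480]) cube([1134, 283, 160]);


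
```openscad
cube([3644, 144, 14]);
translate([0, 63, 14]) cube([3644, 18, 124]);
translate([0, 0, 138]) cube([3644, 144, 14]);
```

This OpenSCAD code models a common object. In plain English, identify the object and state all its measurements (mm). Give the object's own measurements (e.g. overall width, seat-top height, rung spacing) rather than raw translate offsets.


An I-beam lying along x, 3644 mm long. Overall section height 152 mm. Two flanges 144 mm wide (y) and 14 mm thick, one on the floor and one at the top; a web 18 mm thick runs between them, centred on the flange width.


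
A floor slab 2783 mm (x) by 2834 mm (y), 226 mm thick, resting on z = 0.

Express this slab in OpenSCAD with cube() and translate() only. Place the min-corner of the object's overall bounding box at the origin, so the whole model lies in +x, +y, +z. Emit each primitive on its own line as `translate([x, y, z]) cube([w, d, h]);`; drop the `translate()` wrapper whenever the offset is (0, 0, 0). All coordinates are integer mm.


cube([2783, 2834, 226]);


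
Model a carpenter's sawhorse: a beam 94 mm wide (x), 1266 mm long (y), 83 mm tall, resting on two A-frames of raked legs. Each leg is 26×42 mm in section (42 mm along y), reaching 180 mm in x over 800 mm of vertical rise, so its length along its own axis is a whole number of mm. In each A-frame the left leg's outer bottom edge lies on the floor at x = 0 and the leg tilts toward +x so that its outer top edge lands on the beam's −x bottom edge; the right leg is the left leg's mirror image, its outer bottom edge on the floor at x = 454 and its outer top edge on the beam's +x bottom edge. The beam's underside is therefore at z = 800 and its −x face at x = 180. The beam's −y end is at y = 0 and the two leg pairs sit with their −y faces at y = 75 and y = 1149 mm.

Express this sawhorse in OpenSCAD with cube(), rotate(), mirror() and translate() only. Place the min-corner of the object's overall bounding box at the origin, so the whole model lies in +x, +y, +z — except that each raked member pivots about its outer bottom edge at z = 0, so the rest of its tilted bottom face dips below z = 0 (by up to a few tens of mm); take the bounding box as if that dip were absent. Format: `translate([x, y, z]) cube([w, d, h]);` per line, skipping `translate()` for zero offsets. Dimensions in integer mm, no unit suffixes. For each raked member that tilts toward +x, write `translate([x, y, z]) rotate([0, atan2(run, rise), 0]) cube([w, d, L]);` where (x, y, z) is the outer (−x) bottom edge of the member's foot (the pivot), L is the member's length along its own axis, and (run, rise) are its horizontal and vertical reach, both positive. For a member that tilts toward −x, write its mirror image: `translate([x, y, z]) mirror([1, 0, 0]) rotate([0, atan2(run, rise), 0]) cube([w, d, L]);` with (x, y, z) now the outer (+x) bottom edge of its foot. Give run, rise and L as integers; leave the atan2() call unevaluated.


translate([180, 0, 800]) cube([94, 1266, 83]);
translate([0, 75, 0]) rotate([0, atan2(180, 800), 0]) cube([26, 42, 820]);
translate([454, 75, 0]) mirror([1, 0, 0]) rotate([0, atan2(180, 800), 0]) cube([26, 42, 820]);
translate([0, 1149, 0]) rotate([0, atan2(180, 800), 0]) cube([26, 42, 820]);
translate([454, 1149, 0]) mirror([1, 0, 0]) rotate([0, atan2(180, 800), 0]) cube([26, 42, 820]);


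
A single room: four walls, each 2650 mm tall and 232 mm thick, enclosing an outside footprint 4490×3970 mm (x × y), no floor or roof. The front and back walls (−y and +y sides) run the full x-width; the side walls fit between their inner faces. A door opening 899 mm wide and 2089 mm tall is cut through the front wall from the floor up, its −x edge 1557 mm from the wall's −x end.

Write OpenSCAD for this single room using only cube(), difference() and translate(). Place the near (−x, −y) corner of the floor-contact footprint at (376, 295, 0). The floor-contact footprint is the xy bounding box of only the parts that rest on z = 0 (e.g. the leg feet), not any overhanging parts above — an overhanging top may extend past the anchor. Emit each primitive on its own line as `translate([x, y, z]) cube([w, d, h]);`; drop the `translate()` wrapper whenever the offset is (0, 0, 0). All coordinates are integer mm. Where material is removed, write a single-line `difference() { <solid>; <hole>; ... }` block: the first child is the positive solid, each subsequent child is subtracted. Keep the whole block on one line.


difference() { translate([376, 295, 0]) cube([4490, 232, 2650]); translate([1933, 295, 0]) cube([899, 232, 2089]); }
translate([376, 4033, 0]) cube([4490, 232, 2650]);
translate([376, 527, 0]) cube([232, 3506, 2650]);
translate([4634, 527, 0]) cube([232, 3506, 2650]);


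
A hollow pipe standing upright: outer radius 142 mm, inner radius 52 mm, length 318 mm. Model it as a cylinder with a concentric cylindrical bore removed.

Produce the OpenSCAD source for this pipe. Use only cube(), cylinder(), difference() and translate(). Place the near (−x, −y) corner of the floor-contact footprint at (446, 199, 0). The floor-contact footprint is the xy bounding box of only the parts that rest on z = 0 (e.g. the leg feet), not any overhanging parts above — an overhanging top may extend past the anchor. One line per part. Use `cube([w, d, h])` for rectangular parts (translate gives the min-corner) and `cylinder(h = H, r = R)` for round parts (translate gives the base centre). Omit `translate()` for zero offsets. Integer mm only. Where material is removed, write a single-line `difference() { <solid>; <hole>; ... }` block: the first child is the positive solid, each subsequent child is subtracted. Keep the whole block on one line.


difference() { translate([588, 341, 0]) cylinder(h = 318, r = 142); translate([588, 341, 0]) cylinder(h = 318, r = 52); }


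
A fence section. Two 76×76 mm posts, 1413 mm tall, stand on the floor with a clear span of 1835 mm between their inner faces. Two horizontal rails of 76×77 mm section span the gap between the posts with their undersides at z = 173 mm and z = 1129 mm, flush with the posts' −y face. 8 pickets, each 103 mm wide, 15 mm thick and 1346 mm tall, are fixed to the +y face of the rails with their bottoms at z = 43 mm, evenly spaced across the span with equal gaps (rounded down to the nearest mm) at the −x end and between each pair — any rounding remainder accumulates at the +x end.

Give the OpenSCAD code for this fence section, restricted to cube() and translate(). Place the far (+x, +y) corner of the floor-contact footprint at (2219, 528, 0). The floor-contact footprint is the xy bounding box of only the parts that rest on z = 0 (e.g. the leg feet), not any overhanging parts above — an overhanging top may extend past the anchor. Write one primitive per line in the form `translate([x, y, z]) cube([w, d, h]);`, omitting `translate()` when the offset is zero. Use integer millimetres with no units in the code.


translate([232, 452, 0]) cube([76, 76, 1413]);
translate([2143, 452, 0]) cube([76, 76, 1413]);
translate([308, 452, 173]) cube([1835, 76, 77]);
translate([308, 452, 1129]) cube([1835, 76, 77]);
translate([420, 528, 43]) cube([103, 15, 1346]);
translate([635, 528, 43]) cube([103, 15, 1346]);
translate([850, 528, 43]) cube([103, 15, 1346]);
translate([1065, 528, 43]) cube([103, 15, 1346]);
translate([1280, 528, 43]) cube([103, 15, 1346]);
translate([1495, 528, 43]) cube([103, 15, 1346]);
translate([1710, 528, 43]) cube([103, 15, 1346]);
translate([1925, 528, 43]) cube([103, 15, 1346]);


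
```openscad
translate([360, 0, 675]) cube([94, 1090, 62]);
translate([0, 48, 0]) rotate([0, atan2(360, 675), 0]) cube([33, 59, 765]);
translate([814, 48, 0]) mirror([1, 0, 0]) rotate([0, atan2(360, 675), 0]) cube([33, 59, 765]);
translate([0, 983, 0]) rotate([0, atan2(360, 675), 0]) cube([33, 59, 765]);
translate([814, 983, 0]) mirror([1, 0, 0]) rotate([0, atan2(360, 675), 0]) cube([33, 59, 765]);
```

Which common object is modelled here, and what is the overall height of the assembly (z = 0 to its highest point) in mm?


A sawhorse. The overall height is 737 mm.

A beam across two mirrored pairs of raked legs — a sawhorse. The beam's underside is at z = 675 (matching the legs' vertical rise in atan2(360, 675)) and the beam is 62 mm tall, so its top is at 675 + 62 = 737 mm. The raked legs top out at the beam's underside, so that is the highest point.


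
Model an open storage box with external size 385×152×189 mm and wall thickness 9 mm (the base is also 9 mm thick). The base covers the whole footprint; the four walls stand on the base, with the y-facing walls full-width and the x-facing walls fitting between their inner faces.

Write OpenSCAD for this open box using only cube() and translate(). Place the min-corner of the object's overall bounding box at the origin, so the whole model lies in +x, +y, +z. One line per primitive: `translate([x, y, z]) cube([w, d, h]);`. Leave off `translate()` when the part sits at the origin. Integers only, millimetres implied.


cube([385, 152, 9]);
translate([0, 0, 9]) cube([385, 9, 180]);
translate([0, 143, 9]) cube([385, 9, 180]);
translate([0, 9, 9]) cube([9, 134, 180]);
translate([376, 9, 9]) cube([9, 134, 180]);


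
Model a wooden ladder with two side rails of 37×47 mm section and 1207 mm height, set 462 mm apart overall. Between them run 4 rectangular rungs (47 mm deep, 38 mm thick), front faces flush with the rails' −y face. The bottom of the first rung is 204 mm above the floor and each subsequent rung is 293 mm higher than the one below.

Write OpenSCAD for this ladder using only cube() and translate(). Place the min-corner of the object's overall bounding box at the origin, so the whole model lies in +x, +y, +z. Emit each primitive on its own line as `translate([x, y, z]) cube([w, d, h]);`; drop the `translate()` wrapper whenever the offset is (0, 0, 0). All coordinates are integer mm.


cube([37, 47, 1207]);
translate([425, 0, 0]) cube([37, 47, 1207]);
translate([37, 0, 204]) cube([388, 47, 38]);
translate([37, 0, 497]) cube([388, 47, 38]);
translate([37, 0, 790]) cube([388, 47, 38]);
translate([37, 0, 1083]) cube([388, 47, 38]);


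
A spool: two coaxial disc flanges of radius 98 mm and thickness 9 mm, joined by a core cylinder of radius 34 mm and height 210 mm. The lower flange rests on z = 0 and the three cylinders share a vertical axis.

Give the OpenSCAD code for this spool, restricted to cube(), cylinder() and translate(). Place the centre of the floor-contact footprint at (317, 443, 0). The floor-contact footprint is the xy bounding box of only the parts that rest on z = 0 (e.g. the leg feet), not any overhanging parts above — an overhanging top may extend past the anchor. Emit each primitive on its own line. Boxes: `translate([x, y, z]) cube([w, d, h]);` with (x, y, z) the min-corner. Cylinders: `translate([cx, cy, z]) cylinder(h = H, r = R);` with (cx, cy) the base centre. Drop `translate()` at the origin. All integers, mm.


translate([317, 443, 0]) cylinder(h = 9, r = 98);
translate([317, 443, 9]) cylinder(h = 210, r = 34);
translate([317, 443, 219]) cylinder(h = 9, r = 98);


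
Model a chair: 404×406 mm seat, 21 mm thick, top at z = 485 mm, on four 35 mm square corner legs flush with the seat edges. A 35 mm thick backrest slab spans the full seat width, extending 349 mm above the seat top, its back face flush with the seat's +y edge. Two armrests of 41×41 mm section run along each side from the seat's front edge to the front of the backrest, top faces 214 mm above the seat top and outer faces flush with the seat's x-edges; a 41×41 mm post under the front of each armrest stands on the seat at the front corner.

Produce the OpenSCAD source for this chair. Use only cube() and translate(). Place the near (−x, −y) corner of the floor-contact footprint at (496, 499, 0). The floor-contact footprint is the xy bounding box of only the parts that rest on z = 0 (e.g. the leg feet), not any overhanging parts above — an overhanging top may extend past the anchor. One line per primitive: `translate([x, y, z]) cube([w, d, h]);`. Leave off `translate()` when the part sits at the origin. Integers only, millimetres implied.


translate([496, 499, 464]) cube([404, 406, 21]);
translate([496, 499, 0]) cube([35, 35, 464]);
translate([865, 499, 0]) cube([35, 35, 464]);
translate([496, 870, 0]) cube([35, 35, 464]);
translate([865, 870, 0]) cube([35, 35, 464]);
translate([496, 870, 485]) cube([404, 35, 349]);
translate([496, 499, 658]) cube([41, 371, 41]);
translate([859, 499, 658]) cube([41, 371, 41]);
translate([496, 499, 485]) cube([41, 41, 173]);
translate([859, 499, 485]) cube([41, 41, 173]);


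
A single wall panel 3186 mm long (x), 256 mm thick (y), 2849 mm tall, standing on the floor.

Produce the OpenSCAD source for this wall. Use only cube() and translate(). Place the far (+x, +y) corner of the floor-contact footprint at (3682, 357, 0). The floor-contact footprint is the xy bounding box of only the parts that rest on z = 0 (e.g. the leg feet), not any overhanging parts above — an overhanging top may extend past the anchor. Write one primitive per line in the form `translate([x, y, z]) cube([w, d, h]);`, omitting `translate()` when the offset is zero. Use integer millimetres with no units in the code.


translate([496, 101, 0]) cube([3186, 256, 2849]);


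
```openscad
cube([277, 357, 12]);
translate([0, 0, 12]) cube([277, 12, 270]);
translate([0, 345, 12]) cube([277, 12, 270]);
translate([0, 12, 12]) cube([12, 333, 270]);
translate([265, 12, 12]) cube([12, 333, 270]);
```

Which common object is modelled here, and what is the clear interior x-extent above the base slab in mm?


An open box. The internal width is 253 mm.

A 277×357 base slab with four walls standing on it — an open box. The base is 277 mm wide and the walls are 12 mm thick, so the internal width is 277 − 2 × 12 = 253 mm.


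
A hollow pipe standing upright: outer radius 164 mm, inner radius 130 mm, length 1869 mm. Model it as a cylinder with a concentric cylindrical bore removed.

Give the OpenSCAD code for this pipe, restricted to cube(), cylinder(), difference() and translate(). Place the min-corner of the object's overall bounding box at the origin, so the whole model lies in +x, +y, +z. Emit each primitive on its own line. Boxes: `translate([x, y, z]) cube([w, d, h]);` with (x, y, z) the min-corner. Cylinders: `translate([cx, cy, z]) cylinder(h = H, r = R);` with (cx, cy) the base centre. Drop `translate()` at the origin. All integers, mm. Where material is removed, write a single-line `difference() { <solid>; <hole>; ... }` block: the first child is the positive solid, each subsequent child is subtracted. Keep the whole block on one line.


difference() { translate([164, 164, 0]) cylinder(h = 1869, r = 164); translate([164, 164, 0]) cylinder(h = 1869, r = 130); }


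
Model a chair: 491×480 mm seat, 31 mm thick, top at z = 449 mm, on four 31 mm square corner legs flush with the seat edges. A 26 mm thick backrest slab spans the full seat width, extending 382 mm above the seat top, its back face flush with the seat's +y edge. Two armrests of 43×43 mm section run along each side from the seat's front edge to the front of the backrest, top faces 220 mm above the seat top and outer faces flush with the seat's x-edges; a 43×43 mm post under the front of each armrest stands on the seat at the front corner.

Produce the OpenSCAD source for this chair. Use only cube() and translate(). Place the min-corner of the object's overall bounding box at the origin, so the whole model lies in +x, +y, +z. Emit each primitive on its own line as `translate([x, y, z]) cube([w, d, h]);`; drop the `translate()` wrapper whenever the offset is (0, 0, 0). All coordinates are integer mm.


translate([0, 0, 418]) cube([491, 480, 31]);
cube([31, 31, 418]);
translate([460, 0, 0]) cube([31, 31, 418]);
translate([0, 449, 0]) cube([31, 31, 418]);
translate([460, 449, 0]) cube([31, 31, 418]);
translate([0, 454, 449]) cube([491, 26, 382]);
translate([0, 0, 626]) cube([43, 454, 43]);
translate([448, 0, 626]) cube([43, 454, 43]);
translate([0, 0, 449]) cube([43, 43, 177]);
translate([448, 0, 449]) cube([43, 43, 177]);


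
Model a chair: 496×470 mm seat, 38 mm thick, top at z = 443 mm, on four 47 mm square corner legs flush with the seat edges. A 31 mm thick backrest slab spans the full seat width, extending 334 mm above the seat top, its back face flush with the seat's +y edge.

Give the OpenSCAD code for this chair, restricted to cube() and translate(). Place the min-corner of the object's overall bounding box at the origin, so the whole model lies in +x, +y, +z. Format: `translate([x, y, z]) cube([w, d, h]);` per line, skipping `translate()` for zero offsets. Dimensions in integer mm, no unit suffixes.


translate([0, 0, 405]) cube([496, 470, 38]);
cube([47, 47, 405]);
translate([449, 0, 0]) cube([47, 47, 405]);
translate([0, 423, 0]) cube([47, 47, 405]);
translate([449, 423, 0]) cube([47, 47, 405]);
translate([0, 439, 443]) cube([496, 31, 334]);


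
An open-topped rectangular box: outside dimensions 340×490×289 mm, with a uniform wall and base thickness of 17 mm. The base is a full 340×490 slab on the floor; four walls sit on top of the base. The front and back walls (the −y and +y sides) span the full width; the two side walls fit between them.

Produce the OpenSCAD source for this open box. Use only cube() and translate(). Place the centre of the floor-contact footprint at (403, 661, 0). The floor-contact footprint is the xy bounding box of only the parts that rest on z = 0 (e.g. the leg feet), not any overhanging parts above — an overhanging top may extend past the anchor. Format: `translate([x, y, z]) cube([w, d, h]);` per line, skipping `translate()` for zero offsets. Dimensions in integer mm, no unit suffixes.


translate([233, 416, 0]) cube([340, 490, 17]);
translate([233, 416, 17]) cube([340, 17, 272]);
translate([233, 889, 17]) cube([340, 17, 272]);
translate([233, 433, 17]) cube([17, 456, 272]);
translate([556, 433, 17]) cube([17, 456, 272]);


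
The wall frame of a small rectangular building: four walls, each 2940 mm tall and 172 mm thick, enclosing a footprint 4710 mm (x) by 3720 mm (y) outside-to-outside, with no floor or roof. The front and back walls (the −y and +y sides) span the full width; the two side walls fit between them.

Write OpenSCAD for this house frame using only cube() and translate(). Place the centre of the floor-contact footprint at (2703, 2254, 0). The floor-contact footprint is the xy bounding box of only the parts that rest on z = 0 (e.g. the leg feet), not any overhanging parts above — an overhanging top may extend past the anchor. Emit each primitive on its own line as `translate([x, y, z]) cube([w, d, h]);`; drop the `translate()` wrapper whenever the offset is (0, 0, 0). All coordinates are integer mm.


translate([348, 394, 0]) cube([4710, 172, 2940]);
translate([348, 3942, 0]) cube([4710, 172, 2940]);
translate([348, 566, 0]) cube([172, 3376, 2940]);
translate([4886, 566, 0]) cube([172, 3376, 2940]);
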